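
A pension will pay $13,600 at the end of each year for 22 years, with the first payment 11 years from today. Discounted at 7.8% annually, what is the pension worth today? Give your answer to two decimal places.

$66,509.69

Value one period before first payment (t=10): 13600 × [1 − (1+0.078)^(−22)] / 0.078 = 13600 × 10.364149 = 140,952.4290
PV₀ = 140,952.4290 / (1+0.078)^10 = 140,952.4290 / 2.119276 = 66,509.6949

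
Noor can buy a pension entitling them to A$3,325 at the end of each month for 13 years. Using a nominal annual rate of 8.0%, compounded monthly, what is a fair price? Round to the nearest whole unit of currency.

With 12 periods per year: i = 0.00666667, n = 156.
Annuity factor a(156|0.00666667) = 96.798498; PV = 3325 × 96.798498 = 321,855.0057

A$321,855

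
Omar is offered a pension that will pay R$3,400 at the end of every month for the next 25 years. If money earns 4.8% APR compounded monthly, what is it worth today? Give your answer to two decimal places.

i = 0.048/12 = 0.004 per month; n = 25·12 = 300.
Annuity factor a(300|0.004) = 174.520995; PV = 3400 × 174.520995 = 593,371.3833

R$593,371.38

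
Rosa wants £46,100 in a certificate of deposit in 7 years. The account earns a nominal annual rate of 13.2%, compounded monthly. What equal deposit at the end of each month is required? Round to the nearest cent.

£336.57

i = 0.132/12 = 0.011 per month; n = 7·12 = 84.
FV-annuity factor = 136.969951; PMT = 46100 / 136.969951 = 336.5702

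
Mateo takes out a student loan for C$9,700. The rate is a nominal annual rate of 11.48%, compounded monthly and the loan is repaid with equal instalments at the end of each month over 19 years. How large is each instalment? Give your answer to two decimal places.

i = 0.1148/12 = 0.00956667 per month; n = 19·12 = 228.
PMT = 9700 / ( [1 − (1+0.00956667)^(−228)] / 0.00956667 ) = 9700 / 92.604608 = 104.7464

C$104.75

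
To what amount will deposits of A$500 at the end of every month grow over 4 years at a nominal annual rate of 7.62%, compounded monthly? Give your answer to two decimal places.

With 12 periods per year: i = 0.00635, n = 48.
FV = PMT · [(1+i)^n − 1] / i = 500 · 55.912955 = 27,956.4777

A$27,956.48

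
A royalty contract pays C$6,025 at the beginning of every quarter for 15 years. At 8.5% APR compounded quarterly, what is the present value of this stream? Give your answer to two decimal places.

C$207,555.89

Periodic rate i = 0.085/4 = 0.02125; n = 15 × 4 = 60 periods.
PV = 6025 × [1 − (1+0.02125)^(−60)] / 0.02125 × (1+i) = 6025 × 34.449111 = 207,555.8917
(annuity-due: payments at period start, so ×(1+i).)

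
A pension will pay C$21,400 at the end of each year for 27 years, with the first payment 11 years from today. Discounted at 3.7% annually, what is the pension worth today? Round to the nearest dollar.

Value one period before first payment (t=10): 21400 × [1 − (1+0.037)^(−27)] / 0.037 = 21400 × 16.893238 = 361,515.2958
PV₀ = 361,515.2958 / (1+0.037)^10 = 361,515.2958 / 1.438095 = 251,384.8571

C$251,385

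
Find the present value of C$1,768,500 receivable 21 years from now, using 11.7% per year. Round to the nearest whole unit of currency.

PV = FV·(1+i)^(−n) = 1,768,500 × 0.097923 = 173,176.2889

C$173,176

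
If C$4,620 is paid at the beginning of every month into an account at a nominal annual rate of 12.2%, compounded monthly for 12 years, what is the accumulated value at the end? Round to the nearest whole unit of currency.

C$1,510,895

Periodic rate i = 0.122/12 = 0.0101667; n = 12 × 12 = 144 periods.
FV = 4620 × [(1+0.0101667)^144 − 1] / 0.0101667 × (1+i) = 4620 × 327.033547 = 1,510,894.9863
Payments are at the start of each period, so multiply by (1+i).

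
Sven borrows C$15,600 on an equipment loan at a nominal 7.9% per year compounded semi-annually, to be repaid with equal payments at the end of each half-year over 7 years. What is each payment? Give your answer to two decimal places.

C$1,471.97

With 2 periods per year: i = 0.0395, n = 14.
Annuity-PV factor = 10.598076; PMT = 15600 / 10.598076 = 1,471.9652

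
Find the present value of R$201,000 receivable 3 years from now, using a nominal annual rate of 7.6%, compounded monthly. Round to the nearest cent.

With 12 periods per year: i = 0.00633333, n = 36.
Discount factor = (1+0.00633333)^(−36) = 0.796697; PV = 201,000 × 0.796697 = 160,136.0672

R$160,136.07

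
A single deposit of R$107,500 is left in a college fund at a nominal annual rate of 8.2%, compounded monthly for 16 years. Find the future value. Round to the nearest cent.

R$397,433.85

With 12 periods per year: i = 0.00683333, n = 192.
FV = 107,500 × (1 + 0.00683333)^192 = 397,433.8471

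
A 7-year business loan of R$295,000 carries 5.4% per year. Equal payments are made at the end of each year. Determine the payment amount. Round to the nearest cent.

R$51,723.36

Annuity-PV factor = 5.703420; PMT = 295000 / 5.703420 = 51,723.3559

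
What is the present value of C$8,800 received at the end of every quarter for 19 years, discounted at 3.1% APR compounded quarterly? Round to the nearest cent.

C$503,992.16

Periodic rate i = 0.031/4 = 0.00775; n = 19 × 4 = 76 periods.
PV = PMT · [1 − (1+i)^(−n)] / i = 8800 · 57.271837 = 503,992.1649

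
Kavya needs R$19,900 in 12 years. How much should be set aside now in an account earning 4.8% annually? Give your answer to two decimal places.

R$11,337.51

PV = FV·(1+i)^(−n) = 19,900 × 0.569724 = 11,337.5100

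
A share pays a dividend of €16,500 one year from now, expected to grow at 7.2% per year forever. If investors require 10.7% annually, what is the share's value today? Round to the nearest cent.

PV = PMT / (i − g) = 16500 / (0.107 − 0.072) = 16500 / 0.035000 = 471,428.5714

€471,428.57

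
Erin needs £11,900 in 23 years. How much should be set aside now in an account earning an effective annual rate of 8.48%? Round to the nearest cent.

PV = 11,900 / (1 + 0.0848)^23 = 11,900 / 6.501934 = 1,830.2247

£1,830.22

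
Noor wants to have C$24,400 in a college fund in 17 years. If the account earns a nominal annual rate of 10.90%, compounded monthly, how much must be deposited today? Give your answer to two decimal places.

Periodic rate i = 0.109/12 = 0.00908333; n = 17 × 12 = 204 periods.
Discount factor = (1+0.00908333)^(−204) = 0.158083; PV = 24,400 × 0.158083 = 3,857.2258

C$3,857.23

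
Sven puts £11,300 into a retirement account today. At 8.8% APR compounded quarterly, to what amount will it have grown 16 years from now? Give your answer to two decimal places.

£45,492.08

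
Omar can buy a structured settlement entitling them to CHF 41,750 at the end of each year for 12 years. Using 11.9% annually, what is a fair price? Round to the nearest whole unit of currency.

CHF 259,818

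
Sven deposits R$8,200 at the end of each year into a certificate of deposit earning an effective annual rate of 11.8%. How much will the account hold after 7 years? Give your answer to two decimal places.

R$82,222.06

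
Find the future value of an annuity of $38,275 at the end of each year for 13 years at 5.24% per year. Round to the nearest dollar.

FV = 38275 × [(1+0.0524)^13 − 1] / 0.0524 = 38275 × 17.985778 = 688,405.6462

$688,406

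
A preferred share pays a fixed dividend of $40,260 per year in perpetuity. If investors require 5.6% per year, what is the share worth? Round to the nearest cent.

PV = PMT / i = 40260 / 0.056 = 718,928.5714

$718,928.57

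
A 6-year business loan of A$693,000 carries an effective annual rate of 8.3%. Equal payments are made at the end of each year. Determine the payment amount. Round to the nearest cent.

A$151,273.50

Annuity-PV factor = 4.581107; PMT = 693000 / 4.581107 = 151,273.4963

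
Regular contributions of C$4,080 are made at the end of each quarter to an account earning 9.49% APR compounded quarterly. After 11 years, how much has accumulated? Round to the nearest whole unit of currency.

C$310,554

With 4 periods per year: i = 0.023725, n = 44.
FV = PMT · [(1+i)^n − 1] / i = 4080 · 76.116225 = 310,554.1998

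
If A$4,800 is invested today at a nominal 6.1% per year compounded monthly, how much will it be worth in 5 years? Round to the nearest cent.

A$6,506.77

i = 0.061/12 = 0.00508333 per month; n = 5·12 = 60.
4,800 × (1+0.00508333)^60 = 4,800 × 1.355577 = 6,506.7710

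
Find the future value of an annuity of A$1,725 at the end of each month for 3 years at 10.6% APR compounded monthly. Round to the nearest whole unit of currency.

With 12 periods per year: i = 0.00883333, n = 36.
FV = PMT · [(1+i)^n − 1] / i = 1725 · 42.165122 = 72,734.8362

A$72,735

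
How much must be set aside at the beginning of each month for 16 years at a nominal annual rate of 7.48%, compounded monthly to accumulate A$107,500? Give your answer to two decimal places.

Periodic rate i = 0.0748/12 = 0.00623333; n = 16 × 12 = 192 periods.
PMT = 107500 / ( [(1+0.00623333)^192 − 1] / 0.00623333 × (1+i) ) = 107500 / 370.838228 = 289.8838

A$289.88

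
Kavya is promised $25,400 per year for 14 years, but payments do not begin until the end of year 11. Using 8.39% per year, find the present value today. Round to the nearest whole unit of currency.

Value one period before first payment (t=10): 25400 × [1 − (1+0.0839)^(−14)] / 0.0839 = 25400 × 8.060713 = 204,742.1142
PV₀ = 204,742.1142 / (1+0.0839)^10 = 204,742.1142 / 2.238165 = 91,477.6545

$91,478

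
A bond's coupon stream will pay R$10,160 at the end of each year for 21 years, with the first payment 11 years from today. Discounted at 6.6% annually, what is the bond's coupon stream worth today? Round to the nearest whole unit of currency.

R$60,015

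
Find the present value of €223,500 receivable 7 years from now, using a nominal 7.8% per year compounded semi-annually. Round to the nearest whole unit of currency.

i = 0.078/2 = 0.039 per half-year; n = 7·2 = 14.
PV = 223,500 / (1 + 0.039)^14 = 223,500 / 1.708511 = 130,815.6976

€130,816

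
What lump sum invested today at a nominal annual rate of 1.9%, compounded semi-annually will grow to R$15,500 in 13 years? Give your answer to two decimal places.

i = 0.019/2 = 0.0095 per half-year; n = 13·2 = 26.
PV = 15,500 / (1 + 0.0095)^26 = 15,500 / 1.278687 = 12,121.8050

R$12,121.80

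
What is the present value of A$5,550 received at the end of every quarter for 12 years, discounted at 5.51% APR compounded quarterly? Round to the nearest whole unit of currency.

A$193,971

Periodic rate i = 0.0551/4 = 0.013775; n = 12 × 4 = 48 periods.
PV = PMT · [1 − (1+i)^(−n)] / i = 5550 · 34.949814 = 193,971.4701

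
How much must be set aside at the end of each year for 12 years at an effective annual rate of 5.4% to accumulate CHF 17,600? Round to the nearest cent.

PMT = 17600 / ( [(1+0.054)^12 − 1] / 0.054 ) = 17600 / 16.290644 = 1,080.3747

CHF 1,080.37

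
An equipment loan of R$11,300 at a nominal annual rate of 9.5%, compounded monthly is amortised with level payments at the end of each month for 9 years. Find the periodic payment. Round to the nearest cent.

R$156.05

i = 0.095/12 = 0.00791667 per month; n = 9·12 = 108.
PMT = 11300 / ( [1 − (1+0.00791667)^(−108)] / 0.00791667 ) = 11300 / 72.414648 = 156.0458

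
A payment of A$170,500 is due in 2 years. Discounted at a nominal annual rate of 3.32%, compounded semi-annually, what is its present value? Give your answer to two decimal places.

With 2 periods per year: i = 0.0166, n = 4.
PV = FV·(1+i)^(−n) = 170,500 × 0.936267 = 159,633.4728

A$159,633.47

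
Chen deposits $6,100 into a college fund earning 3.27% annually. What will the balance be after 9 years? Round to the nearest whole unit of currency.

$8,149

FV = PV·(1+i)^n = 6,100 × 1.335880 = 8,148.8707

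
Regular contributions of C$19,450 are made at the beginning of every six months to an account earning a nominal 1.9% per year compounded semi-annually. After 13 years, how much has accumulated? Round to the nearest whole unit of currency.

C$575,996

i = 0.019/2 = 0.0095 per half-year; n = 13·2 = 26.
Accumulation factor s(26|0.0095) × (1+i) = 29.614209; FV = 19450 × 29.614209 = 575,996.3710
Payments are at the start of each period, so multiply by (1+i).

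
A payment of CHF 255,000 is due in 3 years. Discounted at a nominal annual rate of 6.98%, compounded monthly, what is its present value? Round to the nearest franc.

Periodic rate i = 0.0698/12 = 0.00581667; n = 3 × 12 = 36 periods.
PV = 255,000 / (1 + 0.00581667)^36 = 255,000 / 1.232190 = 206,948.5473

CHF 206,949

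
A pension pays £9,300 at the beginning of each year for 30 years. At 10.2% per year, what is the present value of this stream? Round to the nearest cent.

PV = PMT · [1 − (1+i)^(−n)] / i × (1+i) = 9300 · 10.217603 = 95,023.7087
Payments are at the start of each period, so multiply by (1+i).

£95,023.71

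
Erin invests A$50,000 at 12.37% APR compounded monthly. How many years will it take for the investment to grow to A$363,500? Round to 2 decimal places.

Periodic rate i = 0.1237/12 = 0.0103083.
n = ln(363500/50000) / ln(1+0.0103083) = ln(7.27000) / 0.010256 = 193.4322 months
= 193.4322/12 years

16.12 years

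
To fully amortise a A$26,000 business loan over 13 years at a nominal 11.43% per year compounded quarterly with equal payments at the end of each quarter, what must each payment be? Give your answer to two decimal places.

With 4 periods per year: i = 0.028575, n = 52.
PMT = 26000 / ( [1 − (1+0.028575)^(−52)] / 0.028575 ) = 26000 / 26.909442 = 966.2036

A$966.20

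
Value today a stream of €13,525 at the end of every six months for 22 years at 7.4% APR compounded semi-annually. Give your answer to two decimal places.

€291,636.15

With 2 periods per year: i = 0.037, n = 44.
Annuity factor a(44|0.037) = 21.562746; PV = 13525 × 21.562746 = 291,636.1451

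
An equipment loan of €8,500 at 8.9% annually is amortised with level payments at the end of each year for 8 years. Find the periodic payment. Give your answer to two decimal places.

PMT = 8500 / ( [1 − (1+0.089)^(−8)] / 0.089 ) = 8500 / 5.555450 = 1,530.0291

€1,530.03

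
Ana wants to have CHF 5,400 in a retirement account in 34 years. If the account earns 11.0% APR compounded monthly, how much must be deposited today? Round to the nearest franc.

CHF 130

Periodic rate i = 0.11/12 = 0.00916667; n = 34 × 12 = 408 periods.
Discount factor = (1+0.00916667)^(−408) = 0.024162; PV = 5,400 × 0.024162 = 130.4763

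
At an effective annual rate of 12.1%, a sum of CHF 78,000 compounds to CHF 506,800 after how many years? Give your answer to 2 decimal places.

16.38 years

(1+i)^n = 506800/78000 = 6.49744, so n = ln 6.49744 / ln 1.121 = 16.3841 years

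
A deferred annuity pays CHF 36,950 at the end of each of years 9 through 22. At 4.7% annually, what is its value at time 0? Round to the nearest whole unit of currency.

CHF 258,218

Value one period before first payment (t=8): 36950 × [1 − (1+0.047)^(−14)] / 0.047 = 36950 × 10.091271 = 372,872.4625
PV₀ = 372,872.4625 / (1+0.047)^8 = 372,872.4625 / 1.444021 = 258,218.2048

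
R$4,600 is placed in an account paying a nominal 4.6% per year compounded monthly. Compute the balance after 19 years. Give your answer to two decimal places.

R$11,005.39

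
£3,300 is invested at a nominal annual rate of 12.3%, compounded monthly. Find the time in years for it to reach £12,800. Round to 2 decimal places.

11.08 years

Periodic rate i = 0.123/12 = 0.01025.
n = ln(12800/3300) / ln(1+0.01025) = ln(3.87879) / 0.010198 = 132.9227 months
= 132.9227/12 years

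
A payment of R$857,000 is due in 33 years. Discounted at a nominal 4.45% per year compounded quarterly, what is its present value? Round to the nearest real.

R$198,949

i = 0.0445/4 = 0.011125 per quarter; n = 33·4 = 132.
PV = FV·(1+i)^(−n) = 857,000 × 0.232145 = 198,948.5737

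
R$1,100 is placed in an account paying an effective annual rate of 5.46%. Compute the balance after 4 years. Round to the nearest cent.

FV = 1,100 × (1 + 0.0546)^4 = 1,360.6416

R$1,360.64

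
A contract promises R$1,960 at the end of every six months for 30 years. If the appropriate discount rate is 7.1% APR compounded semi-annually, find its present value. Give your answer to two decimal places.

i = 0.071/2 = 0.0355 per half-year; n = 30·2 = 60.
Annuity factor a(60|0.0355) = 24.695529; PV = 1960 × 24.695529 = 48,403.2366

R$48,403.24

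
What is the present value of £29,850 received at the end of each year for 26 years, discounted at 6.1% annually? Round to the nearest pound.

Annuity factor a(26|0.061) = 12.877270; PV = 29850 × 12.877270 = 384,386.5106

£384,387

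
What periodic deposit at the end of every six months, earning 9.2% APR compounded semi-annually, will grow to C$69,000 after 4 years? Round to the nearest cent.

Periodic rate i = 0.092/2 = 0.046; n = 4 × 2 = 8 periods.
FV-annuity factor = 9.413566; PMT = 69000 / 9.413566 = 7,329.8471

C$7,329.85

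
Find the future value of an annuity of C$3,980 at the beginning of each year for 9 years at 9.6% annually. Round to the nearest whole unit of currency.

FV = PMT · [(1+i)^n − 1] / i × (1+i) = 3980 · 14.634928 = 58,247.0125
Payments are at the start of each period, so multiply by (1+i).

C$58,247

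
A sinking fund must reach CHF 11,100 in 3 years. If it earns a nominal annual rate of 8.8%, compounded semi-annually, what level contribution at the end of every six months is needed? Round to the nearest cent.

With 2 periods per year: i = 0.044, n = 6.
PMT = 11100 / ( [(1+0.044)^6 − 1] / 0.044 ) = 11100 / 6.700020 = 1,656.7114

CHF 1,656.71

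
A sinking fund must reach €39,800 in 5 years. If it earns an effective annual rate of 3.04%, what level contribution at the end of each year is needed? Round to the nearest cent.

FV-annuity factor = 5.313383; PMT = 39800 / 5.313383 = 7,490.5198

€7,490.52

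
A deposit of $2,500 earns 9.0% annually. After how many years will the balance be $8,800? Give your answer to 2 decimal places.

(1+i)^n = 8800/2500 = 3.52000, so n = ln 3.52000 / ln 1.09 = 14.6031 years

14.60 years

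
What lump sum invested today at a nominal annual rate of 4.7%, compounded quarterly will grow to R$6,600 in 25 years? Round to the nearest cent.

R$2,052.21

With 4 periods per year: i = 0.01175, n = 100.
PV = 6,600 / (1 + 0.01175)^100 = 6,600 / 3.216039 = 2,052.2139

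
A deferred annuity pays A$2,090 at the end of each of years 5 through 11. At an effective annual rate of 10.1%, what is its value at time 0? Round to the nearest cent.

A$6,901.71

Value one period before first payment (t=4): 2090 × [1 − (1+0.101)^(−7)] / 0.101 = 2090 × 4.852432 = 10,141.5820
Discount back 4 years: 10,141.5820 × (1+0.101)^(−4) = 10,141.5820 × 0.680535 = 6,901.7056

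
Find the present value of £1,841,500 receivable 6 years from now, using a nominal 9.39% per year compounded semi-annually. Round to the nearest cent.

£1,061,843.29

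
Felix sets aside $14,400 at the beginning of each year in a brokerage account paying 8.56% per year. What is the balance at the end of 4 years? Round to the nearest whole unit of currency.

$71,027

FV = 14400 × [(1+0.0856)^4 − 1] / 0.0856 × (1+i) = 14400 × 4.932463 = 71,027.4730
(annuity-due: payments at period start, so ×(1+i).)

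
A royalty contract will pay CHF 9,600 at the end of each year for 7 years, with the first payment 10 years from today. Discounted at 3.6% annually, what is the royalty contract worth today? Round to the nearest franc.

Value one period before first payment (t=9): 9600 × [1 − (1+0.036)^(−7)] / 0.036 = 9600 × 6.091790 = 58,481.1827
Discount back 9 years: 58,481.1827 × (1+0.036)^(−9) = 58,481.1827 × 0.727381 = 42,538.1255

CHF 42,538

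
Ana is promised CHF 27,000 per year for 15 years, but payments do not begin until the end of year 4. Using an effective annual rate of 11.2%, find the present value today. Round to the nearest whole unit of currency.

PV at t=3 (ordinary 15-year annuity): 27000 × a(15|0.112) = 27000 × 7.112177 = 192,028.7782
PV₀ = 192,028.7782 / (1+0.112)^3 = 192,028.7782 / 1.375037 = 139,653.5426

CHF 139,654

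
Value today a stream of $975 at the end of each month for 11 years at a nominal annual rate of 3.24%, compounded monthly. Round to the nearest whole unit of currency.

With 12 periods per year: i = 0.0027, n = 132.
PV = 975 × [1 − (1+0.0027)^(−132)] / 0.0027 = 975 × 110.915239 = 108,142.3585

$108,142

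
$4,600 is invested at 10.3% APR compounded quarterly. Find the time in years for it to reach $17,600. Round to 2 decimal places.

13.19 years

Periodic rate i = 0.103/4 = 0.02575.
n = ln(17600/4600) / ln(1+0.02575) = ln(3.82609) / 0.025424 = 52.7785 quarters
= 52.7785/4 years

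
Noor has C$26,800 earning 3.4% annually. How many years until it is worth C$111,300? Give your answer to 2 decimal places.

42.59 years

n = ln(111300/26800) / ln(1+0.034) = ln(4.15299) / 0.033435 = 42.5852 years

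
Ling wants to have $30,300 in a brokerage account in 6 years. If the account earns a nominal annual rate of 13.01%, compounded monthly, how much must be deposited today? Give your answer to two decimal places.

i = 0.1301/12 = 0.0108417 per month; n = 6·12 = 72.
Discount factor = (1+0.0108417)^(−72) = 0.460060; PV = 30,300 × 0.460060 = 13,939.8114

$13,939.81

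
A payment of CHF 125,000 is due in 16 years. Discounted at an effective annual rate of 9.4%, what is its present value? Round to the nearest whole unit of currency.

PV = 125,000 / (1 + 0.094)^16 = 125,000 / 4.209952 = 29,691.5494

CHF 29,692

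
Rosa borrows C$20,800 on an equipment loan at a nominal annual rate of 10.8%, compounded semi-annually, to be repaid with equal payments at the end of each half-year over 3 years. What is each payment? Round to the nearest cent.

With 2 periods per year: i = 0.054, n = 6.
Annuity-PV factor = 5.011404; PMT = 20800 / 5.011404 = 4,150.5333

C$4,150.53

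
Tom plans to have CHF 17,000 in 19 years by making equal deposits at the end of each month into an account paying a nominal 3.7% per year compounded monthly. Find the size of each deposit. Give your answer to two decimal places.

CHF 51.51

With 12 periods per year: i = 0.00308333, n = 228.
FV-annuity factor = 330.038809; PMT = 17000 / 330.038809 = 51.5091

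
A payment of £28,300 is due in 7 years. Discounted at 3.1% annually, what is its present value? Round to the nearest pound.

£22,855

PV = 28,300 / (1 + 0.031)^7 = 28,300 / 1.238257 = 22,854.7133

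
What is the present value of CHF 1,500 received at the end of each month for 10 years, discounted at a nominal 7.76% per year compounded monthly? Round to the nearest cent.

CHF 124,934.25

With 12 periods per year: i = 0.00646667, n = 120.
Annuity factor a(120|0.00646667) = 83.289499; PV = 1500 × 83.289499 = 124,934.2488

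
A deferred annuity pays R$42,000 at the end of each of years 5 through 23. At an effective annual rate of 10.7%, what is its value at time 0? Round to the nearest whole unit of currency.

PV at t=4 (ordinary 19-year annuity): 42000 × a(19|0.107) = 42000 × 7.991193 = 335,630.1181
Discount back 4 years: 335,630.1181 × (1+0.107)^(−4) = 335,630.1181 × 0.665901 = 223,496.3537

R$223,496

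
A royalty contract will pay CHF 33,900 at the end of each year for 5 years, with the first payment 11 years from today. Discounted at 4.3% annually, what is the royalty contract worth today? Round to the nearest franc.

CHF 98,230

PV at t=10 (ordinary 5-year annuity): 33900 × a(5|0.043) = 33900 × 4.414551 = 149,653.2913
Discount back 10 years: 149,653.2913 × (1+0.043)^(−10) = 149,653.2913 × 0.656382 = 98,229.7839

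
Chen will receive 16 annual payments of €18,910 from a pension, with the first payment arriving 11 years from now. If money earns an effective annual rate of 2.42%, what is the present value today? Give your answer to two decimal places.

€195,581.78

PV at t=10 (ordinary 16-year annuity): 18910 × a(16|0.0242) = 18910 × 13.136649 = 248,414.0284
PV₀ = 248,414.0284 / (1+0.0242)^10 = 248,414.0284 / 1.270129 = 195,581.7837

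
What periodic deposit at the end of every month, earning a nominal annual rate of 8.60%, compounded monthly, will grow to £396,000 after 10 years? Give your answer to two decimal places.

£2,093.04

Periodic rate i = 0.086/12 = 0.00716667; n = 10 × 12 = 120 periods.
FV-annuity factor = 189.198688; PMT = 396000 / 189.198688 = 2,093.0378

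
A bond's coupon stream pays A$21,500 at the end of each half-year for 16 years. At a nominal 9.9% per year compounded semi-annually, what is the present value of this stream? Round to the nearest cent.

A$341,789.46

Periodic rate i = 0.099/2 = 0.0495; n = 16 × 2 = 32 periods.
PV = PMT · [1 − (1+i)^(−n)] / i = 21500 · 15.897184 = 341,789.4568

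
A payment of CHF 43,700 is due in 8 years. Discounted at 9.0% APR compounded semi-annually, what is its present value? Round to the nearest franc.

i = 0.09/2 = 0.045 per half-year; n = 8·2 = 16.
PV = FV·(1+i)^(−n) = 43,700 × 0.494469 = 21,608.3094

CHF 21,608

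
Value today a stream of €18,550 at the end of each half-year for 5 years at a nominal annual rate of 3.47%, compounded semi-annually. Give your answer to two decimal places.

€168,961.09

With 2 periods per year: i = 0.01735, n = 10.
PV = 18550 × [1 − (1+0.01735)^(−10)] / 0.01735 = 18550 × 9.108415 = 168,961.0896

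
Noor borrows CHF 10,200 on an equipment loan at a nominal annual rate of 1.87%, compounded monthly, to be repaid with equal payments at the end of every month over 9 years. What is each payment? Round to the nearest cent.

With 12 periods per year: i = 0.00155833, n = 108.
Annuity-PV factor = 99.329852; PMT = 10200 / 99.329852 = 102.6882

CHF 102.69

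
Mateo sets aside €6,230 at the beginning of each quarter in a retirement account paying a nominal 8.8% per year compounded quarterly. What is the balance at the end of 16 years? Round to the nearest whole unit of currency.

€875,716

i = 0.088/4 = 0.022 per quarter; n = 16·4 = 64.
FV = 6230 × [(1+0.022)^64 − 1] / 0.022 × (1+i) = 6230 × 140.564375 = 875,716.0572
(Beginning-of-period payments → annuity-due factor ×(1+i).)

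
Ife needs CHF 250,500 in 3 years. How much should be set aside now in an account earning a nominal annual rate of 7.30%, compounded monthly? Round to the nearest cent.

i = 0.073/12 = 0.00608333 per month; n = 3·12 = 36.
Discount factor = (1+0.00608333)^(−36) = 0.803855; PV = 250,500 × 0.803855 = 201,365.6393

CHF 201,365.64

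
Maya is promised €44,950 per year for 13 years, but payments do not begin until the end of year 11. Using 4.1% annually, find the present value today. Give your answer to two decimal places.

PV at t=10 (ordinary 13-year annuity): 44950 × a(13|0.041) = 44950 × 9.923971 = 446,082.4875
Discount back 10 years: 446,082.4875 × (1+0.041)^(−10) = 446,082.4875 × 0.669103 = 298,474.9436

€298,474.94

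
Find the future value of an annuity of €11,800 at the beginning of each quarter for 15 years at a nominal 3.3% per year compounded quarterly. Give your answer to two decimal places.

i = 0.033/4 = 0.00825 per quarter; n = 15·4 = 60.
Accumulation factor s(60|0.00825) × (1+i) = 77.869926; FV = 11800 × 77.869926 = 918,865.1296
Payments are at the start of each period, so multiply by (1+i).

€918,865.13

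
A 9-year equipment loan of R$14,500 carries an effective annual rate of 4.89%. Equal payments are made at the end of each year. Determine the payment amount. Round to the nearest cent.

R$2,030.03

PMT = 14500 / ( [1 − (1+0.0489)^(−9)] / 0.0489 ) = 14500 / 7.142769 = 2,030.0252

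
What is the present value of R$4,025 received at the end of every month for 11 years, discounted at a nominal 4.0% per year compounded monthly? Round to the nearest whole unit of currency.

R$429,257

Periodic rate i = 0.04/12 = 0.00333333; n = 11 × 12 = 132 periods.
PV = 4025 × [1 − (1+0.00333333)^(−132)] / 0.00333333 = 4025 × 106.647648 = 429,256.7832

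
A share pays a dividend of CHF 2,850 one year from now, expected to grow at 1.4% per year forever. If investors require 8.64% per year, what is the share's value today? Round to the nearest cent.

CHF 39,364.64

PV = D₁/(r − g) = 2850/(0.0864 − 0.014) = 39,364.6409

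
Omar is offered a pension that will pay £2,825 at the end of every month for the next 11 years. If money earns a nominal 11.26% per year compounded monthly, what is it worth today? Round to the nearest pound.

£213,315

With 12 periods per year: i = 0.00938333, n = 132.
PV = PMT · [1 − (1+i)^(−n)] / i = 2825 · 75.509625 = 213,314.6913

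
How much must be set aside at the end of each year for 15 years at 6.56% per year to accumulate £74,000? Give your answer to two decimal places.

PMT = 74000 / ( [(1+0.0656)^15 − 1] / 0.0656 ) = 74000 / 24.293610 = 3,046.0685

£3,046.07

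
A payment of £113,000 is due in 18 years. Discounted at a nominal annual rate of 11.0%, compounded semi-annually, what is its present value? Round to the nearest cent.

£16,443.33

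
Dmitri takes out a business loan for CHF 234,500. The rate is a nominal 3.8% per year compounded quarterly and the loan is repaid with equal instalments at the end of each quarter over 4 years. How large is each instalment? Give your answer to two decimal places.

i = 0.038/4 = 0.0095 per quarter; n = 4·4 = 16.
PMT = 234500 / ( [1 − (1+0.0095)^(−16)] / 0.0095 ) = 234500 / 14.778443 = 15,867.7067

CHF 15,867.71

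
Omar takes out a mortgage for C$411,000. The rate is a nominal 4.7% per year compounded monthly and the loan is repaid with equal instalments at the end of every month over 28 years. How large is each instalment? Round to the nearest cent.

C$2,201.81

With 12 periods per year: i = 0.00391667, n = 336.
PMT = 411000 / ( [1 − (1+0.00391667)^(−336)] / 0.00391667 ) = 411000 / 186.664779 = 2,201.8080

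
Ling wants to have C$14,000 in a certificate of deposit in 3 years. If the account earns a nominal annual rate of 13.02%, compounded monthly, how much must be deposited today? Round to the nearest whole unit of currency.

Periodic rate i = 0.1302/12 = 0.01085; n = 3 × 12 = 36 periods.
PV = 14,000 / (1 + 0.01085)^36 = 14,000 / 1.474761 = 9,493.0612

C$9,493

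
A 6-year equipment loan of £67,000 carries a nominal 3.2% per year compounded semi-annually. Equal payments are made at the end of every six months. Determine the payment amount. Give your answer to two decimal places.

£6,180.89

i = 0.032/2 = 0.016 per half-year; n = 6·2 = 12.
PMT = 67000 / ( [1 − (1+0.016)^(−12)] / 0.016 ) = 67000 / 10.839867 = 6,180.8878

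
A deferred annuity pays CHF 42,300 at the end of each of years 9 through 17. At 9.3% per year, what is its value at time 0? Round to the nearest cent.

CHF 123,000.63

Value one period before first payment (t=8): 42300 × [1 − (1+0.093)^(−9)] / 0.093 = 42300 × 5.922816 = 250,535.1370
PV₀ = 250,535.1370 / (1+0.093)^8 = 250,535.1370 / 2.036861 = 123,000.6334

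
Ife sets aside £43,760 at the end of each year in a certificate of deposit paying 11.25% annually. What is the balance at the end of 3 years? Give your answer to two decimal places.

£146,602.84

Accumulation factor s(3|0.1125) = 3.350156; FV = 43760 × 3.350156 = 146,602.8375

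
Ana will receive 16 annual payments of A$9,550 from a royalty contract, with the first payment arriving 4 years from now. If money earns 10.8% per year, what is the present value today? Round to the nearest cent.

A$52,408.38

Value one period before first payment (t=3): 9550 × [1 − (1+0.108)^(−16)] / 0.108 = 9550 × 7.464773 = 71,288.5845
Discount back 3 years: 71,288.5845 × (1+0.108)^(−3) = 71,288.5845 × 0.735158 = 52,408.3770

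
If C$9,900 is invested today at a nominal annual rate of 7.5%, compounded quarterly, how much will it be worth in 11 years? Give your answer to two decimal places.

C$22,418.71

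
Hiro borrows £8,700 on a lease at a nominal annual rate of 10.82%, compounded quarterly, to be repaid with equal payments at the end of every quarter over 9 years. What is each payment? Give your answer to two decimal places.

£381.15

i = 0.1082/4 = 0.02705 per quarter; n = 9·4 = 36.
Annuity-PV factor = 22.825770; PMT = 8700 / 22.825770 = 381.1481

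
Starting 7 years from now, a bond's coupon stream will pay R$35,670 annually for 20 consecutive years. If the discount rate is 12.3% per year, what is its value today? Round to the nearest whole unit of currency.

R$130,376

PV at t=6 (ordinary 20-year annuity): 35670 × a(20|0.123) = 35670 × 7.331168 = 261,502.7552
Discount back 6 years: 261,502.7552 × (1+0.123)^(−6) = 261,502.7552 × 0.498565 = 130,376.0237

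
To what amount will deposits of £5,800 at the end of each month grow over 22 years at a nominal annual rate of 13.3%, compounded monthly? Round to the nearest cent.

With 12 periods per year: i = 0.0110833, n = 264.
FV = PMT · [(1+i)^n − 1] / i = 5800 · 1565.867791 = 9,082,033.1862

£9,082,033.19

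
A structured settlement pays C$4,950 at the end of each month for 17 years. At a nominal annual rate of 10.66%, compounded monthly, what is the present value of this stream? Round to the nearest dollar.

i = 0.1066/12 = 0.00888333 per month; n = 17·12 = 204.
PV = PMT · [1 − (1+i)^(−n)] / i = 4950 · 94.040556 = 465,500.7541

C$465,501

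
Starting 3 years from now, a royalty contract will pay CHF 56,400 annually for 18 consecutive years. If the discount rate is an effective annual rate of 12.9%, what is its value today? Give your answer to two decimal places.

CHF 304,385.99

Value one period before first payment (t=2): 56400 × [1 − (1+0.129)^(−18)] / 0.129 = 56400 × 6.879129 = 387,982.8612
Discount back 2 years: 387,982.8612 × (1+0.129)^(−2) = 387,982.8612 × 0.784535 = 304,385.9889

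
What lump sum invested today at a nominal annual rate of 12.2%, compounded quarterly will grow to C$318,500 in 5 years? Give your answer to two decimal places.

C$174,642.33

With 4 periods per year: i = 0.0305, n = 20.
Discount factor = (1+0.0305)^(−20) = 0.548328; PV = 318,500 × 0.548328 = 174,642.3290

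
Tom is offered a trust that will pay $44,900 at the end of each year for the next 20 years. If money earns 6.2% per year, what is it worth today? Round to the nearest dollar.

PV = 44900 × [1 − (1+0.062)^(−20)] / 0.062 = 44900 × 11.285993 = 506,741.0927

$506,741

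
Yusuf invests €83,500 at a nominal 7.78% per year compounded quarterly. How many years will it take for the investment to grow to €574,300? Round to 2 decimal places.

25.03 years

Periodic rate i = 0.0778/4 = 0.01945.
(1+i)^n = 574300/83500 = 6.87784, so n = ln 6.87784 / ln 1.01945 = 100.1027 quarters
= 100.1027/4 years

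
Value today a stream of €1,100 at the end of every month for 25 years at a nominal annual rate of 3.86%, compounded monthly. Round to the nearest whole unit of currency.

€211,483

i = 0.0386/12 = 0.00321667 per month; n = 25·12 = 300.
PV = 1100 × [1 − (1+0.00321667)^(−300)] / 0.00321667 = 1100 × 192.256883 = 211,482.5711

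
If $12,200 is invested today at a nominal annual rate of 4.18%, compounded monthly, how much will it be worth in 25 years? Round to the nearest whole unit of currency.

$34,627

With 12 periods per year: i = 0.00348333, n = 300.
12,200 × (1+0.00348333)^300 = 12,200 × 2.838240 = 34,626.5291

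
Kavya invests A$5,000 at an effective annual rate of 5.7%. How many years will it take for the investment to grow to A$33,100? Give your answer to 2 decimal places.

34.10 years

n = ln(33100/5000) / ln(1+0.057) = ln(6.62000) / 0.055435 = 34.0959 years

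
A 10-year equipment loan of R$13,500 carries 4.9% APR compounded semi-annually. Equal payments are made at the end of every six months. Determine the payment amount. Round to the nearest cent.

R$861.90

With 2 periods per year: i = 0.0245, n = 20.
Annuity-PV factor = 15.663044; PMT = 13500 / 15.663044 = 861.9014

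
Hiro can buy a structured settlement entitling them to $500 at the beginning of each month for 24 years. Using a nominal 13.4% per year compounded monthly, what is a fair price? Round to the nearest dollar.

$43,427

With 12 periods per year: i = 0.0111667, n = 288.
PV = PMT · [1 − (1+i)^(−n)] / i × (1+i) = 500 · 86.854393 = 43,427.1967
(Beginning-of-period payments → annuity-due factor ×(1+i).)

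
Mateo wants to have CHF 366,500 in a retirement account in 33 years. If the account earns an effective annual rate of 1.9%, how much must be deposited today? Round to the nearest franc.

CHF 196,936

PV = FV·(1+i)^(−n) = 366,500 × 0.537343 = 196,936.3601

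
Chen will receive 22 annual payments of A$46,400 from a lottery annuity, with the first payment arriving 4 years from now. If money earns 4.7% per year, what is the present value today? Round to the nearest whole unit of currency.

A$547,011

Value one period before first payment (t=3): 46400 × [1 − (1+0.047)^(−22)] / 0.047 = 46400 × 13.530638 = 627,821.5853
Discount back 3 years: 627,821.5853 × (1+0.047)^(−3) = 627,821.5853 × 0.871284 = 547,011.1743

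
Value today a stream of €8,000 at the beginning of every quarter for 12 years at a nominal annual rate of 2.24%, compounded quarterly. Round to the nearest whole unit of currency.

€337,782

i = 0.0224/4 = 0.0056 per quarter; n = 12·4 = 48.
PV = PMT · [1 − (1+i)^(−n)] / i × (1+i) = 8000 · 42.222735 = 337,781.8793
Payments are at the start of each period, so multiply by (1+i).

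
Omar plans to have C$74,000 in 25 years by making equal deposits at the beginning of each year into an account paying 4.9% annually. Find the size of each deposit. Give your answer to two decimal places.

C$1,498.55

FV-annuity factor × (1+i) = 49.380973; PMT = 74000 / 49.380973 = 1,498.5529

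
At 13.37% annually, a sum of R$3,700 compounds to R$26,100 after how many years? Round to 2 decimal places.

n = ln(26100/3700) / ln(1+0.1337) = ln(7.05405) / 0.125487 = 15.5682 years

15.57 years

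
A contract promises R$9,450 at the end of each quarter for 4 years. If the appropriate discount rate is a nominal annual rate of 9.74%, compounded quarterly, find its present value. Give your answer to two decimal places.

R$123,996.13

i = 0.0974/4 = 0.02435 per quarter; n = 4·4 = 16.
PV = PMT · [1 − (1+i)^(−n)] / i = 9450 · 13.121284 = 123,996.1301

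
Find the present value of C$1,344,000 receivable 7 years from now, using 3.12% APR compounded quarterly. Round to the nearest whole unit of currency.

Periodic rate i = 0.0312/4 = 0.0078; n = 7 × 4 = 28 periods.
PV = 1,344,000 / (1 + 0.0078)^28 = 1,344,000 / 1.243031 = 1,081,228.1800

C$1,081,228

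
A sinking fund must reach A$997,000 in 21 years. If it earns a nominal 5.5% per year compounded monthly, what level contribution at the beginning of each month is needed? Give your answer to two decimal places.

With 12 periods per year: i = 0.00458333, n = 252.
FV-annuity factor × (1+i) = 474.673033; PMT = 997000 / 474.673033 = 2,100.3932

A$2,100.39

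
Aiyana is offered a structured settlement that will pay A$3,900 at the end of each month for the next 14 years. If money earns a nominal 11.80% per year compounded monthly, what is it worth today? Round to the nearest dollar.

A$319,978

With 12 periods per year: i = 0.00983333, n = 168.
PV = PMT · [1 − (1+i)^(−n)] / i = 3900 · 82.045516 = 319,977.5112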